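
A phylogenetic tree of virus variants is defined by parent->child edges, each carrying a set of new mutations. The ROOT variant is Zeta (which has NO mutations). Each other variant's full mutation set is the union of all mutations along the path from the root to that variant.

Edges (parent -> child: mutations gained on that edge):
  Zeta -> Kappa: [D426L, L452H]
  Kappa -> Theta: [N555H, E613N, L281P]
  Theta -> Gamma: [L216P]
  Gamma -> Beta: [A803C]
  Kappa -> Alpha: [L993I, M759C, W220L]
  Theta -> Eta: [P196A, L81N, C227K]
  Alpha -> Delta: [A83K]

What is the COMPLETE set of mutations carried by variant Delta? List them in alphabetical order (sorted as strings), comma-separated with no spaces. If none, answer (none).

Answer: A83K,D426L,L452H,L993I,M759C,W220L

Derivation:
At Zeta: gained [] -> total []
At Kappa: gained ['D426L', 'L452H'] -> total ['D426L', 'L452H']
At Alpha: gained ['L993I', 'M759C', 'W220L'] -> total ['D426L', 'L452H', 'L993I', 'M759C', 'W220L']
At Delta: gained ['A83K'] -> total ['A83K', 'D426L', 'L452H', 'L993I', 'M759C', 'W220L']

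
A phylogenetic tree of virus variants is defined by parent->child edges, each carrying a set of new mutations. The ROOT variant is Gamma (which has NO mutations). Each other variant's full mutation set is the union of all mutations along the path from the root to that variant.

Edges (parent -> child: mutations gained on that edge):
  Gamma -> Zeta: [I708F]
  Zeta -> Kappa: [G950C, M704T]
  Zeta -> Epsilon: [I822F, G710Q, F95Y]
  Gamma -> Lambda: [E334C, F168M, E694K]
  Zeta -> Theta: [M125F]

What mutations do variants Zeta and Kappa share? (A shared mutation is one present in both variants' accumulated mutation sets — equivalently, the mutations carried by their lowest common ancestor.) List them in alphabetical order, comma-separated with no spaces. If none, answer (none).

Accumulating mutations along path to Zeta:
  At Gamma: gained [] -> total []
  At Zeta: gained ['I708F'] -> total ['I708F']
Mutations(Zeta) = ['I708F']
Accumulating mutations along path to Kappa:
  At Gamma: gained [] -> total []
  At Zeta: gained ['I708F'] -> total ['I708F']
  At Kappa: gained ['G950C', 'M704T'] -> total ['G950C', 'I708F', 'M704T']
Mutations(Kappa) = ['G950C', 'I708F', 'M704T']
Intersection: ['I708F'] ∩ ['G950C', 'I708F', 'M704T'] = ['I708F']

Answer: I708F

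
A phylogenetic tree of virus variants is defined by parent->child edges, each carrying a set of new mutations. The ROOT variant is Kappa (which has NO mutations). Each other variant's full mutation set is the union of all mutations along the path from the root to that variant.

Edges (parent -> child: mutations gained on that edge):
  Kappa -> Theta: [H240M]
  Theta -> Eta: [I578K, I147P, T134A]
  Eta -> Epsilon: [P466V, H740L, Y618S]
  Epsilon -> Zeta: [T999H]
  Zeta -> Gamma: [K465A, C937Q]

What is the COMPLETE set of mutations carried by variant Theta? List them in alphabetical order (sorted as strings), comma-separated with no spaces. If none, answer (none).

Answer: H240M

Derivation:
At Kappa: gained [] -> total []
At Theta: gained ['H240M'] -> total ['H240M']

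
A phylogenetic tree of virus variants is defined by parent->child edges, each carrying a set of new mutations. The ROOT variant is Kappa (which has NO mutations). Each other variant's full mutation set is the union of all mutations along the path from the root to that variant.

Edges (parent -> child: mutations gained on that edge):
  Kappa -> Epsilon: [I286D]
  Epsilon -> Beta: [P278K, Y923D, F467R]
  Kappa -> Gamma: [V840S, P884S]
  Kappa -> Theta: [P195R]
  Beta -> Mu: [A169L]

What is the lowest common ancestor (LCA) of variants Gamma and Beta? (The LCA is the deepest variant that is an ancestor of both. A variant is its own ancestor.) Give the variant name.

Path from root to Gamma: Kappa -> Gamma
  ancestors of Gamma: {Kappa, Gamma}
Path from root to Beta: Kappa -> Epsilon -> Beta
  ancestors of Beta: {Kappa, Epsilon, Beta}
Common ancestors: {Kappa}
Walk up from Beta: Beta (not in ancestors of Gamma), Epsilon (not in ancestors of Gamma), Kappa (in ancestors of Gamma)
Deepest common ancestor (LCA) = Kappa

Answer: Kappa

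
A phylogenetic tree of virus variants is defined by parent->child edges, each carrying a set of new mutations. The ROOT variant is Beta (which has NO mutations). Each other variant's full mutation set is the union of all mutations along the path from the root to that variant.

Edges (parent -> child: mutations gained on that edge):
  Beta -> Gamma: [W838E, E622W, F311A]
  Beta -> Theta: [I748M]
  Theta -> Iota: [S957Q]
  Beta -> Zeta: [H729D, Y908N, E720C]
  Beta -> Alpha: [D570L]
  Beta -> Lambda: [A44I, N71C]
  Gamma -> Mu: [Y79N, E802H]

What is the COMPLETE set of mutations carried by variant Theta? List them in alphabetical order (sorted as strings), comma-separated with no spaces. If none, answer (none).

Answer: I748M

Derivation:
At Beta: gained [] -> total []
At Theta: gained ['I748M'] -> total ['I748M']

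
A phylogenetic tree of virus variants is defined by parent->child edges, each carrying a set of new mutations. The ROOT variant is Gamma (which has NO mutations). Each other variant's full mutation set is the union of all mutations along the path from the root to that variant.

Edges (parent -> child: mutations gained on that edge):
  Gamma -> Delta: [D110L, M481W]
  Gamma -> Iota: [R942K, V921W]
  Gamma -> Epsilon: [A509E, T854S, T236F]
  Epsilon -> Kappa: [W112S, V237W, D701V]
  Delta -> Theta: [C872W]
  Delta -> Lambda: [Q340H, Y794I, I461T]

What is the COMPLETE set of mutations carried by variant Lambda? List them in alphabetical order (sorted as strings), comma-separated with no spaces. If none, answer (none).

Answer: D110L,I461T,M481W,Q340H,Y794I

Derivation:
At Gamma: gained [] -> total []
At Delta: gained ['D110L', 'M481W'] -> total ['D110L', 'M481W']
At Lambda: gained ['Q340H', 'Y794I', 'I461T'] -> total ['D110L', 'I461T', 'M481W', 'Q340H', 'Y794I']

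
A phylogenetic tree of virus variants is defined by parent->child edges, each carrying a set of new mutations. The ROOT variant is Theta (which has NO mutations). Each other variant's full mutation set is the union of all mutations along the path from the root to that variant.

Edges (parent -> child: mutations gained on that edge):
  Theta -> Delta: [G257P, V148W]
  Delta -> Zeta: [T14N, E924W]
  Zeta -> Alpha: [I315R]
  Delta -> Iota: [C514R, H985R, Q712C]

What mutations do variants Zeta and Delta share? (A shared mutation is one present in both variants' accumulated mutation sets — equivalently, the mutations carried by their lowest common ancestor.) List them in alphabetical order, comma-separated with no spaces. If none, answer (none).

Answer: G257P,V148W

Derivation:
Accumulating mutations along path to Zeta:
  At Theta: gained [] -> total []
  At Delta: gained ['G257P', 'V148W'] -> total ['G257P', 'V148W']
  At Zeta: gained ['T14N', 'E924W'] -> total ['E924W', 'G257P', 'T14N', 'V148W']
Mutations(Zeta) = ['E924W', 'G257P', 'T14N', 'V148W']
Accumulating mutations along path to Delta:
  At Theta: gained [] -> total []
  At Delta: gained ['G257P', 'V148W'] -> total ['G257P', 'V148W']
Mutations(Delta) = ['G257P', 'V148W']
Intersection: ['E924W', 'G257P', 'T14N', 'V148W'] ∩ ['G257P', 'V148W'] = ['G257P', 'V148W']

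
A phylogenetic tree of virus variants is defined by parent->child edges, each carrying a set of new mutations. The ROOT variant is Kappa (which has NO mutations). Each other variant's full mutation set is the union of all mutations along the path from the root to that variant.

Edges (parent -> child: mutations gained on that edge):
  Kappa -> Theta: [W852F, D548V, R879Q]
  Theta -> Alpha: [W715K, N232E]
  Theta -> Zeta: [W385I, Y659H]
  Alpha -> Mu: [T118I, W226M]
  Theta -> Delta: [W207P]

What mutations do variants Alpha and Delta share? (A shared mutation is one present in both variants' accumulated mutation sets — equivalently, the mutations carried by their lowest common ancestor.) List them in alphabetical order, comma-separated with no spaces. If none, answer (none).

Answer: D548V,R879Q,W852F

Derivation:
Accumulating mutations along path to Alpha:
  At Kappa: gained [] -> total []
  At Theta: gained ['W852F', 'D548V', 'R879Q'] -> total ['D548V', 'R879Q', 'W852F']
  At Alpha: gained ['W715K', 'N232E'] -> total ['D548V', 'N232E', 'R879Q', 'W715K', 'W852F']
Mutations(Alpha) = ['D548V', 'N232E', 'R879Q', 'W715K', 'W852F']
Accumulating mutations along path to Delta:
  At Kappa: gained [] -> total []
  At Theta: gained ['W852F', 'D548V', 'R879Q'] -> total ['D548V', 'R879Q', 'W852F']
  At Delta: gained ['W207P'] -> total ['D548V', 'R879Q', 'W207P', 'W852F']
Mutations(Delta) = ['D548V', 'R879Q', 'W207P', 'W852F']
Intersection: ['D548V', 'N232E', 'R879Q', 'W715K', 'W852F'] ∩ ['D548V', 'R879Q', 'W207P', 'W852F'] = ['D548V', 'R879Q', 'W852F']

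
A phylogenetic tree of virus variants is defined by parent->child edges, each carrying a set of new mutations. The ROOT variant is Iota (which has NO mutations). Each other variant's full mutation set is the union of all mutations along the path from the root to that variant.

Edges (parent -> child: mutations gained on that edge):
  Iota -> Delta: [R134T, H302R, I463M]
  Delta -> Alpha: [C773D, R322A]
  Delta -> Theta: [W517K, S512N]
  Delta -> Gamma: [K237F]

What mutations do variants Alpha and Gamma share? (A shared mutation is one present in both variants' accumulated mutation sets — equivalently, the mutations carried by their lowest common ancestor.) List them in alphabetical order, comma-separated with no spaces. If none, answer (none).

Accumulating mutations along path to Alpha:
  At Iota: gained [] -> total []
  At Delta: gained ['R134T', 'H302R', 'I463M'] -> total ['H302R', 'I463M', 'R134T']
  At Alpha: gained ['C773D', 'R322A'] -> total ['C773D', 'H302R', 'I463M', 'R134T', 'R322A']
Mutations(Alpha) = ['C773D', 'H302R', 'I463M', 'R134T', 'R322A']
Accumulating mutations along path to Gamma:
  At Iota: gained [] -> total []
  At Delta: gained ['R134T', 'H302R', 'I463M'] -> total ['H302R', 'I463M', 'R134T']
  At Gamma: gained ['K237F'] -> total ['H302R', 'I463M', 'K237F', 'R134T']
Mutations(Gamma) = ['H302R', 'I463M', 'K237F', 'R134T']
Intersection: ['C773D', 'H302R', 'I463M', 'R134T', 'R322A'] ∩ ['H302R', 'I463M', 'K237F', 'R134T'] = ['H302R', 'I463M', 'R134T']

Answer: H302R,I463M,R134T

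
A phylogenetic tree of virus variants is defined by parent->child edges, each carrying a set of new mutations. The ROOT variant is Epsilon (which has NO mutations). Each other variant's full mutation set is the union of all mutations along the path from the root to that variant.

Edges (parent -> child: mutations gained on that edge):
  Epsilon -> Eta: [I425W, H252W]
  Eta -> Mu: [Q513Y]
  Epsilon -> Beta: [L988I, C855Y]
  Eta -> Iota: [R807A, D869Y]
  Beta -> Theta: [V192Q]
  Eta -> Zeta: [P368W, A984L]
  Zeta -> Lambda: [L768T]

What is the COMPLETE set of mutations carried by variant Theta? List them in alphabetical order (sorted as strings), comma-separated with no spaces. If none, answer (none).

Answer: C855Y,L988I,V192Q

Derivation:
At Epsilon: gained [] -> total []
At Beta: gained ['L988I', 'C855Y'] -> total ['C855Y', 'L988I']
At Theta: gained ['V192Q'] -> total ['C855Y', 'L988I', 'V192Q']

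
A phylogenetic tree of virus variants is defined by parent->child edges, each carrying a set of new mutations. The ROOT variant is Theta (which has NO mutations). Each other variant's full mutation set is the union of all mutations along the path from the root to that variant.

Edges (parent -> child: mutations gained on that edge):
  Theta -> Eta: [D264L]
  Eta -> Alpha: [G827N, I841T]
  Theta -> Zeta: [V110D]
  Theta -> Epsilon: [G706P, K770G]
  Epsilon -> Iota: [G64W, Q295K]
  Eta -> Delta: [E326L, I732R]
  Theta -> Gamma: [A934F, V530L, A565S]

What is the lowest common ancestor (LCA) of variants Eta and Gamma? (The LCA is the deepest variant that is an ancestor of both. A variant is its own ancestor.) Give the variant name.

Answer: Theta

Derivation:
Path from root to Eta: Theta -> Eta
  ancestors of Eta: {Theta, Eta}
Path from root to Gamma: Theta -> Gamma
  ancestors of Gamma: {Theta, Gamma}
Common ancestors: {Theta}
Walk up from Gamma: Gamma (not in ancestors of Eta), Theta (in ancestors of Eta)
Deepest common ancestor (LCA) = Theta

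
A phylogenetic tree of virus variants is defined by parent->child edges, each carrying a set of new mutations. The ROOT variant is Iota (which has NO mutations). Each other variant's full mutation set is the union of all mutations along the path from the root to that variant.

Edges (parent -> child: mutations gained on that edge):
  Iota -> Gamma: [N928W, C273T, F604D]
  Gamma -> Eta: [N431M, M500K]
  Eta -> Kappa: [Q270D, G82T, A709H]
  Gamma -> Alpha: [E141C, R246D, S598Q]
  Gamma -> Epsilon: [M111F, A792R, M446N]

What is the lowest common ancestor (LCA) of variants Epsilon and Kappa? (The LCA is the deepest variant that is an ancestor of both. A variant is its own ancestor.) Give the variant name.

Answer: Gamma

Derivation:
Path from root to Epsilon: Iota -> Gamma -> Epsilon
  ancestors of Epsilon: {Iota, Gamma, Epsilon}
Path from root to Kappa: Iota -> Gamma -> Eta -> Kappa
  ancestors of Kappa: {Iota, Gamma, Eta, Kappa}
Common ancestors: {Iota, Gamma}
Walk up from Kappa: Kappa (not in ancestors of Epsilon), Eta (not in ancestors of Epsilon), Gamma (in ancestors of Epsilon), Iota (in ancestors of Epsilon)
Deepest common ancestor (LCA) = Gamma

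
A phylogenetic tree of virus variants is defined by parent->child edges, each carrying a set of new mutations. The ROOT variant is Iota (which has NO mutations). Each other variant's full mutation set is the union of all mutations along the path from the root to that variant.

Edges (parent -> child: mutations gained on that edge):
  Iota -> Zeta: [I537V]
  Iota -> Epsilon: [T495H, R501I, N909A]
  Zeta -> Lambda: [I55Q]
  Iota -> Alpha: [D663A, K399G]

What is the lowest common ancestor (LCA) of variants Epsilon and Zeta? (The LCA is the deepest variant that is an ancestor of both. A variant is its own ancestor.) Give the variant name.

Answer: Iota

Derivation:
Path from root to Epsilon: Iota -> Epsilon
  ancestors of Epsilon: {Iota, Epsilon}
Path from root to Zeta: Iota -> Zeta
  ancestors of Zeta: {Iota, Zeta}
Common ancestors: {Iota}
Walk up from Zeta: Zeta (not in ancestors of Epsilon), Iota (in ancestors of Epsilon)
Deepest common ancestor (LCA) = Iota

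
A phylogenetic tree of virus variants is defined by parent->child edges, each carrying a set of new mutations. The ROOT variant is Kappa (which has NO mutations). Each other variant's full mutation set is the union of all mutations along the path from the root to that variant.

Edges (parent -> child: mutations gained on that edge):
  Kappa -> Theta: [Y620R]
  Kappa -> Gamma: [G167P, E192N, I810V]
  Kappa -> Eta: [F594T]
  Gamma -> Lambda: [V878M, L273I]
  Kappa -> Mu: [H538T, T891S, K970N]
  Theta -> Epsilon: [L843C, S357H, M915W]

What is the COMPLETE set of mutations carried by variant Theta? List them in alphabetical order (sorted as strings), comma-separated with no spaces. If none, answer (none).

Answer: Y620R

Derivation:
At Kappa: gained [] -> total []
At Theta: gained ['Y620R'] -> total ['Y620R']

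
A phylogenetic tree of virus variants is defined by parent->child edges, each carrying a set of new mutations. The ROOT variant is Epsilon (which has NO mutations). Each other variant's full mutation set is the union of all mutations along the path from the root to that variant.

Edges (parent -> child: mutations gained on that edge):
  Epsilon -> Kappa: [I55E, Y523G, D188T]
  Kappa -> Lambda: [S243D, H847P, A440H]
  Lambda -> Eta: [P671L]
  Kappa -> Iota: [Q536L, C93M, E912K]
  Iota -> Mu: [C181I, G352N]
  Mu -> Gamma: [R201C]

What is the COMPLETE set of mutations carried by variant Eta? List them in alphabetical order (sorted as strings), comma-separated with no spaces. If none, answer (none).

Answer: A440H,D188T,H847P,I55E,P671L,S243D,Y523G

Derivation:
At Epsilon: gained [] -> total []
At Kappa: gained ['I55E', 'Y523G', 'D188T'] -> total ['D188T', 'I55E', 'Y523G']
At Lambda: gained ['S243D', 'H847P', 'A440H'] -> total ['A440H', 'D188T', 'H847P', 'I55E', 'S243D', 'Y523G']
At Eta: gained ['P671L'] -> total ['A440H', 'D188T', 'H847P', 'I55E', 'P671L', 'S243D', 'Y523G']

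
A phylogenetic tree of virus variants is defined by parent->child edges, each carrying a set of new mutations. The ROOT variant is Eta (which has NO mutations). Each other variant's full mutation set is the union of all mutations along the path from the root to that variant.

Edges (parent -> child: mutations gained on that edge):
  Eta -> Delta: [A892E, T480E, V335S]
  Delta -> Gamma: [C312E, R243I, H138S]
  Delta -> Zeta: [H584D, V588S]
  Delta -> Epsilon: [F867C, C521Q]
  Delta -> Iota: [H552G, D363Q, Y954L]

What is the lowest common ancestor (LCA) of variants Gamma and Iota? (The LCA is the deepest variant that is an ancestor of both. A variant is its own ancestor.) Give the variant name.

Answer: Delta

Derivation:
Path from root to Gamma: Eta -> Delta -> Gamma
  ancestors of Gamma: {Eta, Delta, Gamma}
Path from root to Iota: Eta -> Delta -> Iota
  ancestors of Iota: {Eta, Delta, Iota}
Common ancestors: {Eta, Delta}
Walk up from Iota: Iota (not in ancestors of Gamma), Delta (in ancestors of Gamma), Eta (in ancestors of Gamma)
Deepest common ancestor (LCA) = Delta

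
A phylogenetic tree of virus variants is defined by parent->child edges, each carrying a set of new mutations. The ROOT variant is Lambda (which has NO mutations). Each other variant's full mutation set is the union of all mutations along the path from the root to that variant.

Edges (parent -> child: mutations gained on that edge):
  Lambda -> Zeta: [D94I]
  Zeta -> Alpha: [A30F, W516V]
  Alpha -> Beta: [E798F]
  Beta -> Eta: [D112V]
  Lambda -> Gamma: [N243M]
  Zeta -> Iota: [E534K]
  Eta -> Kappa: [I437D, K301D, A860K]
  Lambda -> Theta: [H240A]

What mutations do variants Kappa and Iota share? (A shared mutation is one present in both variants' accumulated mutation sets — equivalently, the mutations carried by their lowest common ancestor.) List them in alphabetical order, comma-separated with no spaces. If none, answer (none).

Accumulating mutations along path to Kappa:
  At Lambda: gained [] -> total []
  At Zeta: gained ['D94I'] -> total ['D94I']
  At Alpha: gained ['A30F', 'W516V'] -> total ['A30F', 'D94I', 'W516V']
  At Beta: gained ['E798F'] -> total ['A30F', 'D94I', 'E798F', 'W516V']
  At Eta: gained ['D112V'] -> total ['A30F', 'D112V', 'D94I', 'E798F', 'W516V']
  At Kappa: gained ['I437D', 'K301D', 'A860K'] -> total ['A30F', 'A860K', 'D112V', 'D94I', 'E798F', 'I437D', 'K301D', 'W516V']
Mutations(Kappa) = ['A30F', 'A860K', 'D112V', 'D94I', 'E798F', 'I437D', 'K301D', 'W516V']
Accumulating mutations along path to Iota:
  At Lambda: gained [] -> total []
  At Zeta: gained ['D94I'] -> total ['D94I']
  At Iota: gained ['E534K'] -> total ['D94I', 'E534K']
Mutations(Iota) = ['D94I', 'E534K']
Intersection: ['A30F', 'A860K', 'D112V', 'D94I', 'E798F', 'I437D', 'K301D', 'W516V'] ∩ ['D94I', 'E534K'] = ['D94I']

Answer: D94I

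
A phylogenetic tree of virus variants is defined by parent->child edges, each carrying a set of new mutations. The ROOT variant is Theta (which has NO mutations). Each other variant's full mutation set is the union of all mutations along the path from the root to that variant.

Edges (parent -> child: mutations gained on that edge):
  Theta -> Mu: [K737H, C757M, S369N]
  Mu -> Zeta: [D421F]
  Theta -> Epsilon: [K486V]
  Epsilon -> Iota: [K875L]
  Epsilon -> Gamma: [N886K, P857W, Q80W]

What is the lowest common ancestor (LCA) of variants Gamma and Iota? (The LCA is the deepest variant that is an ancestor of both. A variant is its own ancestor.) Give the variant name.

Answer: Epsilon

Derivation:
Path from root to Gamma: Theta -> Epsilon -> Gamma
  ancestors of Gamma: {Theta, Epsilon, Gamma}
Path from root to Iota: Theta -> Epsilon -> Iota
  ancestors of Iota: {Theta, Epsilon, Iota}
Common ancestors: {Theta, Epsilon}
Walk up from Iota: Iota (not in ancestors of Gamma), Epsilon (in ancestors of Gamma), Theta (in ancestors of Gamma)
Deepest common ancestor (LCA) = Epsilon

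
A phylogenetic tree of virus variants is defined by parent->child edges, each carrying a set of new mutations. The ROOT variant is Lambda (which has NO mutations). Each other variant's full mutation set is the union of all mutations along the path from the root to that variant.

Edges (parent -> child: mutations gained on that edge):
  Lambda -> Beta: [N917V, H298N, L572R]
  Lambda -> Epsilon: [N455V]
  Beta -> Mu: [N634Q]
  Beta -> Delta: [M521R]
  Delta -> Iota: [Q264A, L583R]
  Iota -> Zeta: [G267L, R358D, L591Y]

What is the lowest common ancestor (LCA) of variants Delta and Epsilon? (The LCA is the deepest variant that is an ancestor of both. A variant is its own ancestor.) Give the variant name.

Answer: Lambda

Derivation:
Path from root to Delta: Lambda -> Beta -> Delta
  ancestors of Delta: {Lambda, Beta, Delta}
Path from root to Epsilon: Lambda -> Epsilon
  ancestors of Epsilon: {Lambda, Epsilon}
Common ancestors: {Lambda}
Walk up from Epsilon: Epsilon (not in ancestors of Delta), Lambda (in ancestors of Delta)
Deepest common ancestor (LCA) = Lambda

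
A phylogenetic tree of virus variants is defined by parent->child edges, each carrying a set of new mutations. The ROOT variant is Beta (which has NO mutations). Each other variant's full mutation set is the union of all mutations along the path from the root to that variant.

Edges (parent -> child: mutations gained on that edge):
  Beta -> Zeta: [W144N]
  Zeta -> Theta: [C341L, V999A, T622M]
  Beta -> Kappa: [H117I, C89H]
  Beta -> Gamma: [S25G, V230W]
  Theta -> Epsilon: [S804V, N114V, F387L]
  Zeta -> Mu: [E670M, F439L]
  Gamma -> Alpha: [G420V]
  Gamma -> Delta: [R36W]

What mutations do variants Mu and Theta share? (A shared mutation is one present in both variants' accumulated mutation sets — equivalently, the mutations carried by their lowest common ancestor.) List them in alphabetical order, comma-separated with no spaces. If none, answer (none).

Accumulating mutations along path to Mu:
  At Beta: gained [] -> total []
  At Zeta: gained ['W144N'] -> total ['W144N']
  At Mu: gained ['E670M', 'F439L'] -> total ['E670M', 'F439L', 'W144N']
Mutations(Mu) = ['E670M', 'F439L', 'W144N']
Accumulating mutations along path to Theta:
  At Beta: gained [] -> total []
  At Zeta: gained ['W144N'] -> total ['W144N']
  At Theta: gained ['C341L', 'V999A', 'T622M'] -> total ['C341L', 'T622M', 'V999A', 'W144N']
Mutations(Theta) = ['C341L', 'T622M', 'V999A', 'W144N']
Intersection: ['E670M', 'F439L', 'W144N'] ∩ ['C341L', 'T622M', 'V999A', 'W144N'] = ['W144N']

Answer: W144N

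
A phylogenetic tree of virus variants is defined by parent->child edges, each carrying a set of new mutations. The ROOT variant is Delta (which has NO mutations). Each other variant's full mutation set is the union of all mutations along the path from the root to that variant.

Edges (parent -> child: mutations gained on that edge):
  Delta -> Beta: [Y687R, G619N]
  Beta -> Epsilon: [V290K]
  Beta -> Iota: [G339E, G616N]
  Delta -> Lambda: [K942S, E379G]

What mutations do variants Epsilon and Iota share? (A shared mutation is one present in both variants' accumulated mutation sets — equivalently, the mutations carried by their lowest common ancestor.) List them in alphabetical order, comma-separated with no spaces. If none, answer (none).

Answer: G619N,Y687R

Derivation:
Accumulating mutations along path to Epsilon:
  At Delta: gained [] -> total []
  At Beta: gained ['Y687R', 'G619N'] -> total ['G619N', 'Y687R']
  At Epsilon: gained ['V290K'] -> total ['G619N', 'V290K', 'Y687R']
Mutations(Epsilon) = ['G619N', 'V290K', 'Y687R']
Accumulating mutations along path to Iota:
  At Delta: gained [] -> total []
  At Beta: gained ['Y687R', 'G619N'] -> total ['G619N', 'Y687R']
  At Iota: gained ['G339E', 'G616N'] -> total ['G339E', 'G616N', 'G619N', 'Y687R']
Mutations(Iota) = ['G339E', 'G616N', 'G619N', 'Y687R']
Intersection: ['G619N', 'V290K', 'Y687R'] ∩ ['G339E', 'G616N', 'G619N', 'Y687R'] = ['G619N', 'Y687R']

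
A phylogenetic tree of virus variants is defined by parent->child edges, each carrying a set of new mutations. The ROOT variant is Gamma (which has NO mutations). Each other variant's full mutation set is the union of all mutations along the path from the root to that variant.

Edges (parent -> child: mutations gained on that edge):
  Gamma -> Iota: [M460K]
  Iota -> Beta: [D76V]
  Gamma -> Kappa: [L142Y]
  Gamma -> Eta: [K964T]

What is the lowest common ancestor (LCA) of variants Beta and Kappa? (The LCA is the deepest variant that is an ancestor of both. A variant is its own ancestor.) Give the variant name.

Answer: Gamma

Derivation:
Path from root to Beta: Gamma -> Iota -> Beta
  ancestors of Beta: {Gamma, Iota, Beta}
Path from root to Kappa: Gamma -> Kappa
  ancestors of Kappa: {Gamma, Kappa}
Common ancestors: {Gamma}
Walk up from Kappa: Kappa (not in ancestors of Beta), Gamma (in ancestors of Beta)
Deepest common ancestor (LCA) = Gamma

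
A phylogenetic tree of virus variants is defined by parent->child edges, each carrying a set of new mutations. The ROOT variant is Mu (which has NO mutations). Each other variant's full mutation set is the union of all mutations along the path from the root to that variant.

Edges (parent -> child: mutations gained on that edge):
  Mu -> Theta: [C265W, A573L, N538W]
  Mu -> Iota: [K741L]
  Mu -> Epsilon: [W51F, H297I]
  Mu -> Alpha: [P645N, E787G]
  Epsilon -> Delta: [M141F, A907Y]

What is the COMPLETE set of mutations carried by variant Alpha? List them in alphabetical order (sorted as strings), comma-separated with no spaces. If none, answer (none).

Answer: E787G,P645N

Derivation:
At Mu: gained [] -> total []
At Alpha: gained ['P645N', 'E787G'] -> total ['E787G', 'P645N']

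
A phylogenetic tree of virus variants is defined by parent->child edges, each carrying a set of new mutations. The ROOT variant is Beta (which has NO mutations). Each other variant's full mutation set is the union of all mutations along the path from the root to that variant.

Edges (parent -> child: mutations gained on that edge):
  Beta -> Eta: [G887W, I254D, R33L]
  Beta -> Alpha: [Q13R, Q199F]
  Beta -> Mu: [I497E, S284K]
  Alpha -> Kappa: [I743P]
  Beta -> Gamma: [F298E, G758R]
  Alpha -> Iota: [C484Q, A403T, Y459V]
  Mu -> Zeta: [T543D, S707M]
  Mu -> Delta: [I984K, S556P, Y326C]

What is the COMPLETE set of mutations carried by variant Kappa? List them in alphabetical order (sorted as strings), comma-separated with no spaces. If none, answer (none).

At Beta: gained [] -> total []
At Alpha: gained ['Q13R', 'Q199F'] -> total ['Q13R', 'Q199F']
At Kappa: gained ['I743P'] -> total ['I743P', 'Q13R', 'Q199F']

Answer: I743P,Q13R,Q199F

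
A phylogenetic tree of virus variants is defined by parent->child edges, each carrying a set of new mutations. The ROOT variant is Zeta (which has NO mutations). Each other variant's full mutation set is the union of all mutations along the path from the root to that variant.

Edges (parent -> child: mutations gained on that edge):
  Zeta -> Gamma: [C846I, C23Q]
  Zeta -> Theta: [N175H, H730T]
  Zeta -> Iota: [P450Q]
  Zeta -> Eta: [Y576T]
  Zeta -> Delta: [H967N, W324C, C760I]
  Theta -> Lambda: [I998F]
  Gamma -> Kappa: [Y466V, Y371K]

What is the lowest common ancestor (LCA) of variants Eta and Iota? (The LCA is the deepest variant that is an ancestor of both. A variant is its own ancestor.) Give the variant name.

Answer: Zeta

Derivation:
Path from root to Eta: Zeta -> Eta
  ancestors of Eta: {Zeta, Eta}
Path from root to Iota: Zeta -> Iota
  ancestors of Iota: {Zeta, Iota}
Common ancestors: {Zeta}
Walk up from Iota: Iota (not in ancestors of Eta), Zeta (in ancestors of Eta)
Deepest common ancestor (LCA) = Zeta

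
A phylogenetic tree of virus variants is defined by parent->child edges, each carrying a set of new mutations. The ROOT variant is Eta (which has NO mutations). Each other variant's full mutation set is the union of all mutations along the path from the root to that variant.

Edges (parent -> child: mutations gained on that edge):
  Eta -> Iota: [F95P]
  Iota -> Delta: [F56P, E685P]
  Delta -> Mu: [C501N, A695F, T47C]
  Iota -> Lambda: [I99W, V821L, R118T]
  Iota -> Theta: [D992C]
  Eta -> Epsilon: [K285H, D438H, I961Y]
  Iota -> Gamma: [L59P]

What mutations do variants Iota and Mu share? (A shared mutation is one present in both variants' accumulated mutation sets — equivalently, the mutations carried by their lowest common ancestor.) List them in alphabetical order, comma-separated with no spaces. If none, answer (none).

Accumulating mutations along path to Iota:
  At Eta: gained [] -> total []
  At Iota: gained ['F95P'] -> total ['F95P']
Mutations(Iota) = ['F95P']
Accumulating mutations along path to Mu:
  At Eta: gained [] -> total []
  At Iota: gained ['F95P'] -> total ['F95P']
  At Delta: gained ['F56P', 'E685P'] -> total ['E685P', 'F56P', 'F95P']
  At Mu: gained ['C501N', 'A695F', 'T47C'] -> total ['A695F', 'C501N', 'E685P', 'F56P', 'F95P', 'T47C']
Mutations(Mu) = ['A695F', 'C501N', 'E685P', 'F56P', 'F95P', 'T47C']
Intersection: ['F95P'] ∩ ['A695F', 'C501N', 'E685P', 'F56P', 'F95P', 'T47C'] = ['F95P']

Answer: F95P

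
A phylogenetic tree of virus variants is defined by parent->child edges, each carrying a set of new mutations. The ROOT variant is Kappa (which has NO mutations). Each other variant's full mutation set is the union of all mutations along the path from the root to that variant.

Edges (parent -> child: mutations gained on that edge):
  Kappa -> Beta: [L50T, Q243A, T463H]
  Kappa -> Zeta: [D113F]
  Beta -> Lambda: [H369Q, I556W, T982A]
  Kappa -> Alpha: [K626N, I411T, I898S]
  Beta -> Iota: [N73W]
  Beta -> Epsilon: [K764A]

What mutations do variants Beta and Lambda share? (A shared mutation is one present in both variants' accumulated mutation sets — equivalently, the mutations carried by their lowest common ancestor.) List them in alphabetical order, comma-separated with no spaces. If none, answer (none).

Accumulating mutations along path to Beta:
  At Kappa: gained [] -> total []
  At Beta: gained ['L50T', 'Q243A', 'T463H'] -> total ['L50T', 'Q243A', 'T463H']
Mutations(Beta) = ['L50T', 'Q243A', 'T463H']
Accumulating mutations along path to Lambda:
  At Kappa: gained [] -> total []
  At Beta: gained ['L50T', 'Q243A', 'T463H'] -> total ['L50T', 'Q243A', 'T463H']
  At Lambda: gained ['H369Q', 'I556W', 'T982A'] -> total ['H369Q', 'I556W', 'L50T', 'Q243A', 'T463H', 'T982A']
Mutations(Lambda) = ['H369Q', 'I556W', 'L50T', 'Q243A', 'T463H', 'T982A']
Intersection: ['L50T', 'Q243A', 'T463H'] ∩ ['H369Q', 'I556W', 'L50T', 'Q243A', 'T463H', 'T982A'] = ['L50T', 'Q243A', 'T463H']

Answer: L50T,Q243A,T463H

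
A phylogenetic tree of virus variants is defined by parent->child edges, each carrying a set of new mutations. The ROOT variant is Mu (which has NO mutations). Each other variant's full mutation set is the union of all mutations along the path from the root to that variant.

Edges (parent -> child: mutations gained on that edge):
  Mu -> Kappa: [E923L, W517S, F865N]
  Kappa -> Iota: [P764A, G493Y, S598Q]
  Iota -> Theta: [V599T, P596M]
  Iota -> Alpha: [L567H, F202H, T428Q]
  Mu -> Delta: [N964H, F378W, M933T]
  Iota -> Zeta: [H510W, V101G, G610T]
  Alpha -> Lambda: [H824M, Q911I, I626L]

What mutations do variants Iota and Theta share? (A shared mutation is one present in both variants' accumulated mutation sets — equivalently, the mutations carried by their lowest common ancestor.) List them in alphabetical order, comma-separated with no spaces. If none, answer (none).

Answer: E923L,F865N,G493Y,P764A,S598Q,W517S

Derivation:
Accumulating mutations along path to Iota:
  At Mu: gained [] -> total []
  At Kappa: gained ['E923L', 'W517S', 'F865N'] -> total ['E923L', 'F865N', 'W517S']
  At Iota: gained ['P764A', 'G493Y', 'S598Q'] -> total ['E923L', 'F865N', 'G493Y', 'P764A', 'S598Q', 'W517S']
Mutations(Iota) = ['E923L', 'F865N', 'G493Y', 'P764A', 'S598Q', 'W517S']
Accumulating mutations along path to Theta:
  At Mu: gained [] -> total []
  At Kappa: gained ['E923L', 'W517S', 'F865N'] -> total ['E923L', 'F865N', 'W517S']
  At Iota: gained ['P764A', 'G493Y', 'S598Q'] -> total ['E923L', 'F865N', 'G493Y', 'P764A', 'S598Q', 'W517S']
  At Theta: gained ['V599T', 'P596M'] -> total ['E923L', 'F865N', 'G493Y', 'P596M', 'P764A', 'S598Q', 'V599T', 'W517S']
Mutations(Theta) = ['E923L', 'F865N', 'G493Y', 'P596M', 'P764A', 'S598Q', 'V599T', 'W517S']
Intersection: ['E923L', 'F865N', 'G493Y', 'P764A', 'S598Q', 'W517S'] ∩ ['E923L', 'F865N', 'G493Y', 'P596M', 'P764A', 'S598Q', 'V599T', 'W517S'] = ['E923L', 'F865N', 'G493Y', 'P764A', 'S598Q', 'W517S']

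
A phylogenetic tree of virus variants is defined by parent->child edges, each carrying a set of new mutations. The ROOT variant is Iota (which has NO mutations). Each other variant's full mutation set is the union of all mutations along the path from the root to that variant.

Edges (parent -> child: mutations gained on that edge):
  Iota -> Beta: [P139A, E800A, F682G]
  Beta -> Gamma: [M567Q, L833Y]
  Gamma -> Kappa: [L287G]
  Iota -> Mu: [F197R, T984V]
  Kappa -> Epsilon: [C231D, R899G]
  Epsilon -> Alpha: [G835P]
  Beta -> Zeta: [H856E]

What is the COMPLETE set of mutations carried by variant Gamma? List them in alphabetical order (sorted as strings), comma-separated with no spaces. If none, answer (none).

At Iota: gained [] -> total []
At Beta: gained ['P139A', 'E800A', 'F682G'] -> total ['E800A', 'F682G', 'P139A']
At Gamma: gained ['M567Q', 'L833Y'] -> total ['E800A', 'F682G', 'L833Y', 'M567Q', 'P139A']

Answer: E800A,F682G,L833Y,M567Q,P139A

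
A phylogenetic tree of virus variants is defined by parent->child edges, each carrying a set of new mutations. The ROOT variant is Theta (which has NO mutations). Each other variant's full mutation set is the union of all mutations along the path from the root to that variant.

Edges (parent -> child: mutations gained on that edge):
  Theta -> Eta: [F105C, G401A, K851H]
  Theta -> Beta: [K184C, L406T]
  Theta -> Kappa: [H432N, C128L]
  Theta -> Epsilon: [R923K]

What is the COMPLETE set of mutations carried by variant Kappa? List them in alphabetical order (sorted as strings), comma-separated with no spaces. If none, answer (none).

At Theta: gained [] -> total []
At Kappa: gained ['H432N', 'C128L'] -> total ['C128L', 'H432N']

Answer: C128L,H432N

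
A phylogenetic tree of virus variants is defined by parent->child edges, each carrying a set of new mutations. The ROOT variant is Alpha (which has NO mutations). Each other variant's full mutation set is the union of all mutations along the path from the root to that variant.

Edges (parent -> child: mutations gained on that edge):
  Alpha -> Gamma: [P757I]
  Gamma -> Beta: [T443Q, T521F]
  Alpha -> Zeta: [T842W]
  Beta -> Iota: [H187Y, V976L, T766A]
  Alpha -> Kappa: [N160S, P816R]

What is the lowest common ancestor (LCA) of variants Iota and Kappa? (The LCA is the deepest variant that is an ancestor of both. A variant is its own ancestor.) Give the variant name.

Path from root to Iota: Alpha -> Gamma -> Beta -> Iota
  ancestors of Iota: {Alpha, Gamma, Beta, Iota}
Path from root to Kappa: Alpha -> Kappa
  ancestors of Kappa: {Alpha, Kappa}
Common ancestors: {Alpha}
Walk up from Kappa: Kappa (not in ancestors of Iota), Alpha (in ancestors of Iota)
Deepest common ancestor (LCA) = Alpha

Answer: Alpha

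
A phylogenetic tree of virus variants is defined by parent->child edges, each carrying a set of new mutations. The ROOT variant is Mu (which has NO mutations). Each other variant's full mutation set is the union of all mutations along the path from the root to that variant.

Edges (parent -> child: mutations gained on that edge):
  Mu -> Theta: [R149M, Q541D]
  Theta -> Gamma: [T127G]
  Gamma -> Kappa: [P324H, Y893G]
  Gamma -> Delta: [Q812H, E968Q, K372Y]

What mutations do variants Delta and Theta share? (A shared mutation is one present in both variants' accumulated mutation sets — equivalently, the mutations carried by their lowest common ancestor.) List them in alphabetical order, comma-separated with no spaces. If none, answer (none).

Answer: Q541D,R149M

Derivation:
Accumulating mutations along path to Delta:
  At Mu: gained [] -> total []
  At Theta: gained ['R149M', 'Q541D'] -> total ['Q541D', 'R149M']
  At Gamma: gained ['T127G'] -> total ['Q541D', 'R149M', 'T127G']
  At Delta: gained ['Q812H', 'E968Q', 'K372Y'] -> total ['E968Q', 'K372Y', 'Q541D', 'Q812H', 'R149M', 'T127G']
Mutations(Delta) = ['E968Q', 'K372Y', 'Q541D', 'Q812H', 'R149M', 'T127G']
Accumulating mutations along path to Theta:
  At Mu: gained [] -> total []
  At Theta: gained ['R149M', 'Q541D'] -> total ['Q541D', 'R149M']
Mutations(Theta) = ['Q541D', 'R149M']
Intersection: ['E968Q', 'K372Y', 'Q541D', 'Q812H', 'R149M', 'T127G'] ∩ ['Q541D', 'R149M'] = ['Q541D', 'R149M']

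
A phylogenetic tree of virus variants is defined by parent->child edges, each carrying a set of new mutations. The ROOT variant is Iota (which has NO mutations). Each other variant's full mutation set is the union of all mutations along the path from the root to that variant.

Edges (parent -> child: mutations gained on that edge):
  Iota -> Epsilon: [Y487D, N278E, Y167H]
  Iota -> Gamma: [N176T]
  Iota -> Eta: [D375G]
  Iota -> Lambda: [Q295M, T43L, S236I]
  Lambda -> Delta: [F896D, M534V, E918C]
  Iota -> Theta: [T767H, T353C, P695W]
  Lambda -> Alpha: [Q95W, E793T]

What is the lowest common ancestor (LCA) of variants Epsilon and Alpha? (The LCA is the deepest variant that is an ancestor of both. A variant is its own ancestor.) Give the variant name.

Answer: Iota

Derivation:
Path from root to Epsilon: Iota -> Epsilon
  ancestors of Epsilon: {Iota, Epsilon}
Path from root to Alpha: Iota -> Lambda -> Alpha
  ancestors of Alpha: {Iota, Lambda, Alpha}
Common ancestors: {Iota}
Walk up from Alpha: Alpha (not in ancestors of Epsilon), Lambda (not in ancestors of Epsilon), Iota (in ancestors of Epsilon)
Deepest common ancestor (LCA) = Iota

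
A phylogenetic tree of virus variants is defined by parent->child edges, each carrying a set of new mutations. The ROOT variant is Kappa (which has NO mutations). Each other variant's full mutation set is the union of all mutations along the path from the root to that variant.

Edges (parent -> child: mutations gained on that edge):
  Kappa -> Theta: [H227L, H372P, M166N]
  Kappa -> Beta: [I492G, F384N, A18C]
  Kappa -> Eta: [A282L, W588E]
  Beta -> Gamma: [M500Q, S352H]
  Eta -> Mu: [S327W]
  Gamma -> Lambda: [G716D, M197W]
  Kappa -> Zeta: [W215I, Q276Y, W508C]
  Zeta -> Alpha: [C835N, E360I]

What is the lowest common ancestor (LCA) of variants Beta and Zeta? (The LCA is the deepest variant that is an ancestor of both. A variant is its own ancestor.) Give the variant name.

Answer: Kappa

Derivation:
Path from root to Beta: Kappa -> Beta
  ancestors of Beta: {Kappa, Beta}
Path from root to Zeta: Kappa -> Zeta
  ancestors of Zeta: {Kappa, Zeta}
Common ancestors: {Kappa}
Walk up from Zeta: Zeta (not in ancestors of Beta), Kappa (in ancestors of Beta)
Deepest common ancestor (LCA) = Kappa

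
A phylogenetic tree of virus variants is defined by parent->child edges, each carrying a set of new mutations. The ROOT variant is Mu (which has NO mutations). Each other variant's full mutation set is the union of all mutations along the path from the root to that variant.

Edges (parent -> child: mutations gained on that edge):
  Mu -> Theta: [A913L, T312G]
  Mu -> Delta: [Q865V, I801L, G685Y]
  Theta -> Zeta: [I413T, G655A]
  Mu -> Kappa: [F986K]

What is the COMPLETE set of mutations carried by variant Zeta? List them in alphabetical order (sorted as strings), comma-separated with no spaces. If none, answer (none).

At Mu: gained [] -> total []
At Theta: gained ['A913L', 'T312G'] -> total ['A913L', 'T312G']
At Zeta: gained ['I413T', 'G655A'] -> total ['A913L', 'G655A', 'I413T', 'T312G']

Answer: A913L,G655A,I413T,T312G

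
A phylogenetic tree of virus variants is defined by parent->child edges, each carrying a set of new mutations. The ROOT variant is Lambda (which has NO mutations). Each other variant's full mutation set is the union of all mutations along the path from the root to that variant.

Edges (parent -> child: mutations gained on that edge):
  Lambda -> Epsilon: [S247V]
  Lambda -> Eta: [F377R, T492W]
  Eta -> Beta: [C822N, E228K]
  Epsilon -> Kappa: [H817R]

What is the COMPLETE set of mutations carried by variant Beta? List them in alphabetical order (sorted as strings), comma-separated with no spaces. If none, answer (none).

At Lambda: gained [] -> total []
At Eta: gained ['F377R', 'T492W'] -> total ['F377R', 'T492W']
At Beta: gained ['C822N', 'E228K'] -> total ['C822N', 'E228K', 'F377R', 'T492W']

Answer: C822N,E228K,F377R,T492W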